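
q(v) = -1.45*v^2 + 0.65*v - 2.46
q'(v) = 0.65 - 2.9*v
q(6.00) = -50.76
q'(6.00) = -16.75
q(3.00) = -13.56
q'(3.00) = -8.05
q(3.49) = -17.85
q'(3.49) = -9.47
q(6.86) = -66.24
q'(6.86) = -19.24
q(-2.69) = -14.70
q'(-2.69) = 8.45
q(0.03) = -2.44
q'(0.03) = 0.56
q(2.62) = -10.71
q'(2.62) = -6.95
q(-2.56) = -13.63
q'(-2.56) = 8.07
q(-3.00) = -17.46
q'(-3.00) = 9.35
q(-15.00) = -338.46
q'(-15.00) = 44.15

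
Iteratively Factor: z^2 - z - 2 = (z + 1)*(z - 2)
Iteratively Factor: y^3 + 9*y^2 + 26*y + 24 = (y + 2)*(y^2 + 7*y + 12) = (y + 2)*(y + 3)*(y + 4)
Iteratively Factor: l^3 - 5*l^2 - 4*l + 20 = (l - 2)*(l^2 - 3*l - 10) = (l - 5)*(l - 2)*(l + 2)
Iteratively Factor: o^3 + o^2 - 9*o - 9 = (o + 1)*(o^2 - 9) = (o + 1)*(o + 3)*(o - 3)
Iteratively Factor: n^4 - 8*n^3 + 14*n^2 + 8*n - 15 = (n - 3)*(n^3 - 5*n^2 - n + 5) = (n - 3)*(n + 1)*(n^2 - 6*n + 5) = (n - 5)*(n - 3)*(n + 1)*(n - 1)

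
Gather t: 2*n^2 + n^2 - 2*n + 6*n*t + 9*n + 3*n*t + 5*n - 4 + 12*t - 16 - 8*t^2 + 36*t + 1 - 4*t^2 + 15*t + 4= 3*n^2 + 12*n - 12*t^2 + t*(9*n + 63) - 15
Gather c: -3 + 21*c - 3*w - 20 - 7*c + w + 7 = 14*c - 2*w - 16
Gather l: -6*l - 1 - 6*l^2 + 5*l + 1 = -6*l^2 - l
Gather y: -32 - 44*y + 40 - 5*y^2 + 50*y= -5*y^2 + 6*y + 8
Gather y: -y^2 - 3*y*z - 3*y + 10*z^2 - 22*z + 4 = -y^2 + y*(-3*z - 3) + 10*z^2 - 22*z + 4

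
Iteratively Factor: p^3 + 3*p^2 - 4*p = (p - 1)*(p^2 + 4*p) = p*(p - 1)*(p + 4)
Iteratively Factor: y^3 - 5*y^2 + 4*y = (y - 1)*(y^2 - 4*y) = y*(y - 1)*(y - 4)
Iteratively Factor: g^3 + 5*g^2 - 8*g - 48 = (g + 4)*(g^2 + g - 12) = (g + 4)^2*(g - 3)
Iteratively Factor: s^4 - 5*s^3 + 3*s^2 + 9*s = (s)*(s^3 - 5*s^2 + 3*s + 9) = s*(s + 1)*(s^2 - 6*s + 9) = s*(s - 3)*(s + 1)*(s - 3)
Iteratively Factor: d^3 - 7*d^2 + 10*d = (d - 2)*(d^2 - 5*d) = (d - 5)*(d - 2)*(d)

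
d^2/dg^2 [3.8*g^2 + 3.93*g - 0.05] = 7.60000000000000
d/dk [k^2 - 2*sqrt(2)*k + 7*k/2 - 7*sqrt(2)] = 2*k - 2*sqrt(2) + 7/2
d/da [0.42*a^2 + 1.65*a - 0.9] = 0.84*a + 1.65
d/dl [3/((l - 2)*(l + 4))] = 6*(-l - 1)/(l^4 + 4*l^3 - 12*l^2 - 32*l + 64)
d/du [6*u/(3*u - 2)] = -12/(3*u - 2)^2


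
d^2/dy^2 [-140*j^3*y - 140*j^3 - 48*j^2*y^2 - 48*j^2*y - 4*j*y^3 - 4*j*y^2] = 8*j*(-12*j - 3*y - 1)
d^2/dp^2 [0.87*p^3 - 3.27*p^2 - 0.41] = 5.22*p - 6.54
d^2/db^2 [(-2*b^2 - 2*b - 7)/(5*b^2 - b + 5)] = 6*(-20*b^3 - 125*b^2 + 85*b + 36)/(125*b^6 - 75*b^5 + 390*b^4 - 151*b^3 + 390*b^2 - 75*b + 125)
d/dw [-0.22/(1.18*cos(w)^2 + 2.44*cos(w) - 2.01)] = -(0.5192*cos(w) + 0.5368)*sin(w)/(1.18*cos(w)^2 + 2.44*cos(w) - 2.01)^2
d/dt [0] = 0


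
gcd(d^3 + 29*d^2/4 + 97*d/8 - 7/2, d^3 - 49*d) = 1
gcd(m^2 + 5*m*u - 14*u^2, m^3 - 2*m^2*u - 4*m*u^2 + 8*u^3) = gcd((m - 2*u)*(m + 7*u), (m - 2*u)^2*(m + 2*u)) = -m + 2*u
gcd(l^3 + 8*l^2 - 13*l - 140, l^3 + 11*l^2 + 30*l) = l + 5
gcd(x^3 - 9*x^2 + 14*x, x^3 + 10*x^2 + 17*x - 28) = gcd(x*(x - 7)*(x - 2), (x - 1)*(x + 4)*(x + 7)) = 1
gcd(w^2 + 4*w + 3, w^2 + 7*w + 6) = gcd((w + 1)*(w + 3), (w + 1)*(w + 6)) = w + 1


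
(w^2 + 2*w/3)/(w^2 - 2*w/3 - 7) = w*(3*w + 2)/(3*w^2 - 2*w - 21)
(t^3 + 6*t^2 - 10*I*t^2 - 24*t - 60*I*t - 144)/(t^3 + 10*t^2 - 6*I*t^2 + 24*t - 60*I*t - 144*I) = (t - 4*I)/(t + 4)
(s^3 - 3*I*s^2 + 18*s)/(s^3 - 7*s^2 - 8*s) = (-s^2 + 3*I*s - 18)/(-s^2 + 7*s + 8)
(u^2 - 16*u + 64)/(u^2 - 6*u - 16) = (u - 8)/(u + 2)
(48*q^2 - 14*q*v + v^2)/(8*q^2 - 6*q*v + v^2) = (48*q^2 - 14*q*v + v^2)/(8*q^2 - 6*q*v + v^2)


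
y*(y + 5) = y^2 + 5*y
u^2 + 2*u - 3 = (u - 1)*(u + 3)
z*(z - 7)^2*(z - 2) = z^4 - 16*z^3 + 77*z^2 - 98*z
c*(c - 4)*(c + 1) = c^3 - 3*c^2 - 4*c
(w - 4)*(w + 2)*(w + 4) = w^3 + 2*w^2 - 16*w - 32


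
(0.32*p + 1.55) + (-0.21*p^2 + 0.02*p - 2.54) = -0.21*p^2 + 0.34*p - 0.99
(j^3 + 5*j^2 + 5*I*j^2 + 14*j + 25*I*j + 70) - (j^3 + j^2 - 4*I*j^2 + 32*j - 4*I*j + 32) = 4*j^2 + 9*I*j^2 - 18*j + 29*I*j + 38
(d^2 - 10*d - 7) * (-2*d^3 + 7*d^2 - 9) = -2*d^5 + 27*d^4 - 56*d^3 - 58*d^2 + 90*d + 63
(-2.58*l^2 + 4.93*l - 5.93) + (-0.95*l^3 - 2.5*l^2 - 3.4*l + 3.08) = -0.95*l^3 - 5.08*l^2 + 1.53*l - 2.85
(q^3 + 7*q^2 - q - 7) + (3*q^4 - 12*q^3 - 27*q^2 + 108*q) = 3*q^4 - 11*q^3 - 20*q^2 + 107*q - 7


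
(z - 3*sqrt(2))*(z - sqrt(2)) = z^2 - 4*sqrt(2)*z + 6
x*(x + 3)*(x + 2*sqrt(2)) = x^3 + 2*sqrt(2)*x^2 + 3*x^2 + 6*sqrt(2)*x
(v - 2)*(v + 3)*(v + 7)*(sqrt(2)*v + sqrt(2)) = sqrt(2)*v^4 + 9*sqrt(2)*v^3 + 9*sqrt(2)*v^2 - 41*sqrt(2)*v - 42*sqrt(2)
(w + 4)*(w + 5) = w^2 + 9*w + 20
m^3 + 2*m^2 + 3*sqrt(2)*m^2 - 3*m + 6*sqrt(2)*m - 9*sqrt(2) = (m - 1)*(m + 3)*(m + 3*sqrt(2))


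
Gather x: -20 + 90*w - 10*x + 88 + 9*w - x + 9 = 99*w - 11*x + 77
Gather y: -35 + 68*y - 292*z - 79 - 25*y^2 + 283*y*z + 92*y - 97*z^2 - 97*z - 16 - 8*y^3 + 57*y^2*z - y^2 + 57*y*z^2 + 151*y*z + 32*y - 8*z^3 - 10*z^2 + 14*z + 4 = -8*y^3 + y^2*(57*z - 26) + y*(57*z^2 + 434*z + 192) - 8*z^3 - 107*z^2 - 375*z - 126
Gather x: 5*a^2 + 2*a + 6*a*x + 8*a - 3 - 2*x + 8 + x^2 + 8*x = 5*a^2 + 10*a + x^2 + x*(6*a + 6) + 5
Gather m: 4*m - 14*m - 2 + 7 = 5 - 10*m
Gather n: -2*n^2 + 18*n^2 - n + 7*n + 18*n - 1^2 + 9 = 16*n^2 + 24*n + 8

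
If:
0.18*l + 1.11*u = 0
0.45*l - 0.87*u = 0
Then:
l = 0.00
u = 0.00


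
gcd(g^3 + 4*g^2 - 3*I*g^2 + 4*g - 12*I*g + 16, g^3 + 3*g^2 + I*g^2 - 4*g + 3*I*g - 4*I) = g^2 + g*(4 + I) + 4*I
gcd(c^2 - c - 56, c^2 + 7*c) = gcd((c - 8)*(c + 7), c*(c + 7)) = c + 7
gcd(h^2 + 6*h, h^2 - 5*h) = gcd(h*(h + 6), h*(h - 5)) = h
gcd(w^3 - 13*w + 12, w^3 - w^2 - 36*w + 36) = w - 1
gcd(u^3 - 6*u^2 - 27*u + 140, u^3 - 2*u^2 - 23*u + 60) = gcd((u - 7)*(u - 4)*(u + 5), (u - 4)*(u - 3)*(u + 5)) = u^2 + u - 20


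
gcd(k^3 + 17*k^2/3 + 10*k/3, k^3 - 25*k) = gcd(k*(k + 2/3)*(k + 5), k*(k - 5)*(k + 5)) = k^2 + 5*k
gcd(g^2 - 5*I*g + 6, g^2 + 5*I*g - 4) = g + I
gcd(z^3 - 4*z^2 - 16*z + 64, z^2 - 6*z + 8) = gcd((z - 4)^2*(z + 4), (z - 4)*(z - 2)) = z - 4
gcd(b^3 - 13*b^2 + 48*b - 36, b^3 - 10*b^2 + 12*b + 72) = b^2 - 12*b + 36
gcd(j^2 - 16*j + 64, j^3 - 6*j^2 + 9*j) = 1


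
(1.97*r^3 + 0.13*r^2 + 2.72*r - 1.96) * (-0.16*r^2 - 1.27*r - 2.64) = -0.3152*r^5 - 2.5227*r^4 - 5.8011*r^3 - 3.484*r^2 - 4.6916*r + 5.1744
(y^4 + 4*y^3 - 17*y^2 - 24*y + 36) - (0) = y^4 + 4*y^3 - 17*y^2 - 24*y + 36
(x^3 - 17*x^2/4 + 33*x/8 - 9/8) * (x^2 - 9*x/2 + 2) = x^5 - 35*x^4/4 + 101*x^3/4 - 451*x^2/16 + 213*x/16 - 9/4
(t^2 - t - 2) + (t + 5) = t^2 + 3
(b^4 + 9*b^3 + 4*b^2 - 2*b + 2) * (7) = 7*b^4 + 63*b^3 + 28*b^2 - 14*b + 14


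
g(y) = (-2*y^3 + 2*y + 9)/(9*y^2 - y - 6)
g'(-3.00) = -0.15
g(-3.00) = 0.73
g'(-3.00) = -0.15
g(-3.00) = 0.73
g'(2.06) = -0.61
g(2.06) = -0.14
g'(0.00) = -0.08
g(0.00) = -1.50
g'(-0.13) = 0.56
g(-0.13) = -1.53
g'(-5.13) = -0.21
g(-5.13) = 1.14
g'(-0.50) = 7.66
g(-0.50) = -2.54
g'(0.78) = -72.39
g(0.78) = -7.37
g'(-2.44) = -0.08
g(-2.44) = 0.66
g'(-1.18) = 2.89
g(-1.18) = 1.29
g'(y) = (1 - 18*y)*(-2*y^3 + 2*y + 9)/(9*y^2 - y - 6)^2 + (2 - 6*y^2)/(9*y^2 - y - 6)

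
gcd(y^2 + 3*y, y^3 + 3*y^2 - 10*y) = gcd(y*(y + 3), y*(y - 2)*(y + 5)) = y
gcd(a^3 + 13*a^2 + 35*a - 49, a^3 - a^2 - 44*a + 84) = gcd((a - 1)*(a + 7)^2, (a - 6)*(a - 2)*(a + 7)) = a + 7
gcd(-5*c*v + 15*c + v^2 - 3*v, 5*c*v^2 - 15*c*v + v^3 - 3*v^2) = v - 3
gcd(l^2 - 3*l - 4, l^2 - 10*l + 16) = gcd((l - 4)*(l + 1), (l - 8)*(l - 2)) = 1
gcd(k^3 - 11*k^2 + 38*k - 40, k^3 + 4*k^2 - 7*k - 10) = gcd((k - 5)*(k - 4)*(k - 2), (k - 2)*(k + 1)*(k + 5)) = k - 2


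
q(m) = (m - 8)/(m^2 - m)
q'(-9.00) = -0.03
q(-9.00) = -0.19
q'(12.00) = 0.00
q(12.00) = 0.03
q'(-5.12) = -0.12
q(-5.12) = -0.42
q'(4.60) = 0.16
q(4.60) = -0.21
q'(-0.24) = -134.34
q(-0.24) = -27.69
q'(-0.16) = -307.30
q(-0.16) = -43.97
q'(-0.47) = -32.98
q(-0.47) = -12.26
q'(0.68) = 51.06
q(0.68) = 33.64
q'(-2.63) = -0.63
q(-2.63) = -1.11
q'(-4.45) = -0.17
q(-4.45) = -0.51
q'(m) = (1 - 2*m)*(m - 8)/(m^2 - m)^2 + 1/(m^2 - m) = (-m^2 + 16*m - 8)/(m^2*(m^2 - 2*m + 1))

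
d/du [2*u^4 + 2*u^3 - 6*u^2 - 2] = 2*u*(4*u^2 + 3*u - 6)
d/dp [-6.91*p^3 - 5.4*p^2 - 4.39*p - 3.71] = -20.73*p^2 - 10.8*p - 4.39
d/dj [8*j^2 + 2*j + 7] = 16*j + 2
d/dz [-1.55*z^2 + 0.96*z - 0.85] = 0.96 - 3.1*z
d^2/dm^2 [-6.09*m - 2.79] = 0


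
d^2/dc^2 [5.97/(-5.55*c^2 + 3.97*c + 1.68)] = (-367.78185*c^2 + 263.07999*c + 5.97*(11.1*c - 3.97)*(22.2*c - 7.94) + 111.32856)/(-5.55*c^2 + 3.97*c + 1.68)^3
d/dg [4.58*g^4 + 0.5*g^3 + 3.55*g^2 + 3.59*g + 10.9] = 18.32*g^3 + 1.5*g^2 + 7.1*g + 3.59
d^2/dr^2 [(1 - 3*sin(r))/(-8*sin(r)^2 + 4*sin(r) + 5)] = (192*sin(r)^5 - 160*sin(r)^4 + 432*sin(r)^3 + 148*sin(r)^2 - 817*sin(r) + 232)/(-8*sin(r)^2 + 4*sin(r) + 5)^3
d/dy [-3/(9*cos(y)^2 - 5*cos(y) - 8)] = 3*(5 - 18*cos(y))*sin(y)/(-9*cos(y)^2 + 5*cos(y) + 8)^2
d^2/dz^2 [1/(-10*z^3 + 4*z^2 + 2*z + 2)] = ((15*z - 2)*(-5*z^3 + 2*z^2 + z + 1) + (-15*z^2 + 4*z + 1)^2)/(-5*z^3 + 2*z^2 + z + 1)^3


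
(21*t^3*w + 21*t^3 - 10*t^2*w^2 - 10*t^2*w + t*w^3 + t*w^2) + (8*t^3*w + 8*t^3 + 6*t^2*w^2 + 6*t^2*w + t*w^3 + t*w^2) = 29*t^3*w + 29*t^3 - 4*t^2*w^2 - 4*t^2*w + 2*t*w^3 + 2*t*w^2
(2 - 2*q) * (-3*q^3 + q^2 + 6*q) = 6*q^4 - 8*q^3 - 10*q^2 + 12*q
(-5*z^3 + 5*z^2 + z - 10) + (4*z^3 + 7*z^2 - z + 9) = -z^3 + 12*z^2 - 1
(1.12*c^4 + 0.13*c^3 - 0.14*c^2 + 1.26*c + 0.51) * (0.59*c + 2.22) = 0.6608*c^5 + 2.5631*c^4 + 0.206*c^3 + 0.4326*c^2 + 3.0981*c + 1.1322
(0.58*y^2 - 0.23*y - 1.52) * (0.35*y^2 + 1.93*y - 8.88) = 0.203*y^4 + 1.0389*y^3 - 6.1263*y^2 - 0.8912*y + 13.4976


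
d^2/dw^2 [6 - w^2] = -2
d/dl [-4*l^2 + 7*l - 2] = 7 - 8*l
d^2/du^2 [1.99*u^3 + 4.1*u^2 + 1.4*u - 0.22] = 11.94*u + 8.2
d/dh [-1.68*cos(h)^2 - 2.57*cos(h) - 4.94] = (3.36*cos(h) + 2.57)*sin(h)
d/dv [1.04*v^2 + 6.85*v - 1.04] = 2.08*v + 6.85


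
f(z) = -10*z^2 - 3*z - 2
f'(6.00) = -123.00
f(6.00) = -380.00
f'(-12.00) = 237.00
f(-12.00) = -1406.00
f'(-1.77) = 32.40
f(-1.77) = -28.02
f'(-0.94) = 15.80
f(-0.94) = -8.02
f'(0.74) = -17.80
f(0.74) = -9.70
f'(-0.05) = -2.00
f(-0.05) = -1.88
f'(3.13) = -65.60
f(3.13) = -109.36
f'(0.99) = -22.80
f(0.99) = -14.77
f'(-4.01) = 77.20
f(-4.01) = -150.77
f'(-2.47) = 46.40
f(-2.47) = -55.60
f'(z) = -20*z - 3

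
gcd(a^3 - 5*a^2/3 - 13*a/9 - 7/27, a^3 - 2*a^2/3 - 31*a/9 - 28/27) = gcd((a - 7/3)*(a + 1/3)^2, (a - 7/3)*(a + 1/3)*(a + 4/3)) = a^2 - 2*a - 7/9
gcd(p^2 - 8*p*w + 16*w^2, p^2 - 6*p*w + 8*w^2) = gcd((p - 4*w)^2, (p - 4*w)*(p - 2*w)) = p - 4*w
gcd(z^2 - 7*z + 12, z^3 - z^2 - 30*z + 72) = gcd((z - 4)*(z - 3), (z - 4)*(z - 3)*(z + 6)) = z^2 - 7*z + 12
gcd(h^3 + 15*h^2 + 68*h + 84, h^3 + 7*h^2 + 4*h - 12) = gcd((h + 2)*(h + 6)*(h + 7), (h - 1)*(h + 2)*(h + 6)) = h^2 + 8*h + 12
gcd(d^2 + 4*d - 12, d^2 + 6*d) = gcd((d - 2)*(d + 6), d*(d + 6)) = d + 6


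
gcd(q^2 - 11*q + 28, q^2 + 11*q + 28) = 1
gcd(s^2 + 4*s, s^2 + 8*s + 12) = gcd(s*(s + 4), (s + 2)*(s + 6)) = 1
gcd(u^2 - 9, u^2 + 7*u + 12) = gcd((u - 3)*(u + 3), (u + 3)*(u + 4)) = u + 3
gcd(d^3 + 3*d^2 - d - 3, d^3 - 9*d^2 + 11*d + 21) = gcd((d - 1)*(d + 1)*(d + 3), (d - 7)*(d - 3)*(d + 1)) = d + 1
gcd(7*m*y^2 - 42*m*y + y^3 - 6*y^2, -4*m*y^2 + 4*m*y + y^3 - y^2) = y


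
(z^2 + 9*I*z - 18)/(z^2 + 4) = (z^2 + 9*I*z - 18)/(z^2 + 4)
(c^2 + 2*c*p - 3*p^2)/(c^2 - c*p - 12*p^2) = (-c + p)/(-c + 4*p)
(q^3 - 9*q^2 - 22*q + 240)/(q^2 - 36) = (q^2 - 3*q - 40)/(q + 6)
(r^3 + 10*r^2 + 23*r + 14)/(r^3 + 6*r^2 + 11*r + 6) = (r + 7)/(r + 3)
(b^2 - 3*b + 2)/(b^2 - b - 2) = (b - 1)/(b + 1)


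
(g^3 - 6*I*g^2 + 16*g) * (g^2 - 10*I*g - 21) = g^5 - 16*I*g^4 - 65*g^3 - 34*I*g^2 - 336*g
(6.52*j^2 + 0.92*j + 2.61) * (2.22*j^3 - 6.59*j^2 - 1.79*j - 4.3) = 14.4744*j^5 - 40.9244*j^4 - 11.9394*j^3 - 46.8827*j^2 - 8.6279*j - 11.223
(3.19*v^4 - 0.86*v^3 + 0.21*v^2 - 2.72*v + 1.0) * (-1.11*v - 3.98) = -3.5409*v^5 - 11.7416*v^4 + 3.1897*v^3 + 2.1834*v^2 + 9.7156*v - 3.98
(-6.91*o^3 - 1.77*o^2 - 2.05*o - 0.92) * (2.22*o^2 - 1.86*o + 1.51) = -15.3402*o^5 + 8.9232*o^4 - 11.6929*o^3 - 0.9021*o^2 - 1.3843*o - 1.3892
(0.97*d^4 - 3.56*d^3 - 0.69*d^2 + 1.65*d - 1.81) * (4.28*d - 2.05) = 4.1516*d^5 - 17.2253*d^4 + 4.3448*d^3 + 8.4765*d^2 - 11.1293*d + 3.7105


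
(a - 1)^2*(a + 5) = a^3 + 3*a^2 - 9*a + 5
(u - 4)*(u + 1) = u^2 - 3*u - 4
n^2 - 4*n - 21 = (n - 7)*(n + 3)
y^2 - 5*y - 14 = (y - 7)*(y + 2)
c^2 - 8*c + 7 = (c - 7)*(c - 1)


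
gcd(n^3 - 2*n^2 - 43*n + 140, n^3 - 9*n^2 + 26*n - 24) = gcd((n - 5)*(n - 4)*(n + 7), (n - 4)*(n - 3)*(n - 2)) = n - 4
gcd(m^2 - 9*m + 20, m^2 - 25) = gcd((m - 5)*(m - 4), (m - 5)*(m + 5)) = m - 5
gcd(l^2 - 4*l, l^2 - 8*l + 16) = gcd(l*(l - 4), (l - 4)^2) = l - 4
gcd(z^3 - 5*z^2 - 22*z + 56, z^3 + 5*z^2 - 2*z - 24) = z^2 + 2*z - 8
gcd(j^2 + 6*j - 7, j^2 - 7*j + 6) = j - 1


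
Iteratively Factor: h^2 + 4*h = (h)*(h + 4)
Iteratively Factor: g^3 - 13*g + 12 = (g - 3)*(g^2 + 3*g - 4) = (g - 3)*(g + 4)*(g - 1)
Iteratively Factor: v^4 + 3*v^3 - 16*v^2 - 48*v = (v + 3)*(v^3 - 16*v) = (v + 3)*(v + 4)*(v^2 - 4*v) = (v - 4)*(v + 3)*(v + 4)*(v)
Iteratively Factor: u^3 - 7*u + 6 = (u + 3)*(u^2 - 3*u + 2) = (u - 2)*(u + 3)*(u - 1)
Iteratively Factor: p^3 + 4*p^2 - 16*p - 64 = (p + 4)*(p^2 - 16) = (p + 4)^2*(p - 4)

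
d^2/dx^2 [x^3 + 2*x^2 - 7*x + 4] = 6*x + 4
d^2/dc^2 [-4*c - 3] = 0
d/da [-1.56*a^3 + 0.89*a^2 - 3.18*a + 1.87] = -4.68*a^2 + 1.78*a - 3.18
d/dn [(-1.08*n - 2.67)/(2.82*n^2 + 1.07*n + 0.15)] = (3.0456*n^2 + 15.0588*n + 2.6949)/(7.9524*n^4 + 6.0348*n^3 + 1.9909*n^2 + 0.321*n + 0.0225)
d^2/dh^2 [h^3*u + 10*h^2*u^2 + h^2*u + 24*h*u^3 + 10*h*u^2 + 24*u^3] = 2*u*(3*h + 10*u + 1)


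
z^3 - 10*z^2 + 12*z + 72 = (z - 6)^2*(z + 2)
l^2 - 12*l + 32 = (l - 8)*(l - 4)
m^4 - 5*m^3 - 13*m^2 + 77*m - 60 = (m - 5)*(m - 3)*(m - 1)*(m + 4)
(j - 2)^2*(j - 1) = j^3 - 5*j^2 + 8*j - 4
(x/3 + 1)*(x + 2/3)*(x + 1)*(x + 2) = x^4/3 + 20*x^3/9 + 5*x^2 + 40*x/9 + 4/3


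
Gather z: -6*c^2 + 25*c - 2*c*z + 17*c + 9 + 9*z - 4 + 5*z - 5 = -6*c^2 + 42*c + z*(14 - 2*c)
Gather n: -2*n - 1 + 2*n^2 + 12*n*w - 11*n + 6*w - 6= 2*n^2 + n*(12*w - 13) + 6*w - 7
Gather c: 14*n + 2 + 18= 14*n + 20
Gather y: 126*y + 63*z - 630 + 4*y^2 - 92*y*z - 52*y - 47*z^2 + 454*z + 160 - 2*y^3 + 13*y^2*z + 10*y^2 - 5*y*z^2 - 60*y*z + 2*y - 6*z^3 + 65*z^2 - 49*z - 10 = -2*y^3 + y^2*(13*z + 14) + y*(-5*z^2 - 152*z + 76) - 6*z^3 + 18*z^2 + 468*z - 480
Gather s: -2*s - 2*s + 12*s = 8*s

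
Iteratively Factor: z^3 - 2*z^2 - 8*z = (z)*(z^2 - 2*z - 8) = z*(z - 4)*(z + 2)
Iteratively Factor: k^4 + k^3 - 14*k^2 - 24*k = (k)*(k^3 + k^2 - 14*k - 24) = k*(k + 3)*(k^2 - 2*k - 8) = k*(k + 2)*(k + 3)*(k - 4)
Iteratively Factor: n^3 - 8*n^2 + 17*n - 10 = (n - 5)*(n^2 - 3*n + 2) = (n - 5)*(n - 1)*(n - 2)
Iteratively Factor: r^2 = (r)*(r)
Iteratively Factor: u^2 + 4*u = (u + 4)*(u)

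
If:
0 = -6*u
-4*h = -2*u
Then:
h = 0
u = 0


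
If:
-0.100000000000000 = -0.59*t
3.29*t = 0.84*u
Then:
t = 0.17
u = 0.66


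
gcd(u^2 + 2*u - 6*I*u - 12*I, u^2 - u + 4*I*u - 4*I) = 1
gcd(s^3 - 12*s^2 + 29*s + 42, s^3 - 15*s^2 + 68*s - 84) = s^2 - 13*s + 42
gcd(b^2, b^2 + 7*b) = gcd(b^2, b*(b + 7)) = b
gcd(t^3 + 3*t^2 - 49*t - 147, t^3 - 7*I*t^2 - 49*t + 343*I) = t^2 - 49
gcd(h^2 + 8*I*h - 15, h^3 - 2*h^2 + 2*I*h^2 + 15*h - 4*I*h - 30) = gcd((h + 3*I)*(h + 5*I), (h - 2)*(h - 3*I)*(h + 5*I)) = h + 5*I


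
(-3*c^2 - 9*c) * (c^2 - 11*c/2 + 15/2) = -3*c^4 + 15*c^3/2 + 27*c^2 - 135*c/2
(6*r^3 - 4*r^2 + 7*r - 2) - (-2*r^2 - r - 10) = 6*r^3 - 2*r^2 + 8*r + 8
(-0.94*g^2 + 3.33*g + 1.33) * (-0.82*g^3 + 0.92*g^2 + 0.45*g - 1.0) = 0.7708*g^5 - 3.5954*g^4 + 1.55*g^3 + 3.6621*g^2 - 2.7315*g - 1.33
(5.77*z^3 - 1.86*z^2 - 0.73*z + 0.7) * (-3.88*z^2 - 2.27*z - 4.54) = -22.3876*z^5 - 5.8811*z^4 - 19.1412*z^3 + 7.3855*z^2 + 1.7252*z - 3.178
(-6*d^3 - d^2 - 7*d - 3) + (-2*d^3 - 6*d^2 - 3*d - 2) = -8*d^3 - 7*d^2 - 10*d - 5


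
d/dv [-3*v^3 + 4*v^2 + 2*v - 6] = -9*v^2 + 8*v + 2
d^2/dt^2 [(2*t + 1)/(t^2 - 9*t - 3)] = 2*((17 - 6*t)*(-t^2 + 9*t + 3) - (2*t - 9)^2*(2*t + 1))/(-t^2 + 9*t + 3)^3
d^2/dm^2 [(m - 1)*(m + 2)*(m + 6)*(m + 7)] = 12*m^2 + 84*m + 106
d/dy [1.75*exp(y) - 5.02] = 1.75*exp(y)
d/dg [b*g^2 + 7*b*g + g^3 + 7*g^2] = 2*b*g + 7*b + 3*g^2 + 14*g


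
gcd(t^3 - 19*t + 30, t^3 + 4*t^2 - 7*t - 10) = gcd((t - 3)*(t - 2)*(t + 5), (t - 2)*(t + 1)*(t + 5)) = t^2 + 3*t - 10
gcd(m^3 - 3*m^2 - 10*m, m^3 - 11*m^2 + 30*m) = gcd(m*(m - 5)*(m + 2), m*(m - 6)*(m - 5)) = m^2 - 5*m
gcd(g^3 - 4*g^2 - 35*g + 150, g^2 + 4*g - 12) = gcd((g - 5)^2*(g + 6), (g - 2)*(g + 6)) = g + 6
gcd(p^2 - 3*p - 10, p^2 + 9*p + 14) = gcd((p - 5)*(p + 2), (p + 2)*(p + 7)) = p + 2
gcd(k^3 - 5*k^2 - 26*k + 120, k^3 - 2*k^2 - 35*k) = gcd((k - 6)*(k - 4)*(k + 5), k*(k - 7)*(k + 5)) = k + 5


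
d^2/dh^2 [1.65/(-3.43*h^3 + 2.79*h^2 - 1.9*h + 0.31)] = ((33.957*h - 9.207)*(3.43*h^3 - 2.79*h^2 + 1.9*h - 0.31) - 1.65*(10.29*h^2 - 5.58*h + 1.9)*(20.58*h^2 - 11.16*h + 3.8))/(3.43*h^3 - 2.79*h^2 + 1.9*h - 0.31)^3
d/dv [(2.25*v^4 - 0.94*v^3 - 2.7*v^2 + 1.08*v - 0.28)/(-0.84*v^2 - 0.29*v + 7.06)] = (-3.78*v^5 - 1.1679*v^4 + 64.0852*v^3 - 18.219*v^2 - 38.5944*v + 7.5436)/(0.7056*v^4 + 0.4872*v^3 - 11.7767*v^2 - 4.0948*v + 49.8436)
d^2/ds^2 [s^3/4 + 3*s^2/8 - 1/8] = 3*s/2 + 3/4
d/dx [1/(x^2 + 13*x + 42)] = (-2*x - 13)/(x^2 + 13*x + 42)^2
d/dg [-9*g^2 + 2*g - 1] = 2 - 18*g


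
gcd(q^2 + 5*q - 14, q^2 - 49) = q + 7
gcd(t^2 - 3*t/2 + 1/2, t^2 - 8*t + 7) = t - 1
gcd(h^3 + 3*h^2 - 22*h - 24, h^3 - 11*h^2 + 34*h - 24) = h - 4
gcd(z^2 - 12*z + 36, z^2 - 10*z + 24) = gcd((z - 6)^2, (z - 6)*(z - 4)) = z - 6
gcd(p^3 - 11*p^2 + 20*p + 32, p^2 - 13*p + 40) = p - 8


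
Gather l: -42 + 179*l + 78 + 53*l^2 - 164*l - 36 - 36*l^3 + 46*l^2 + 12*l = -36*l^3 + 99*l^2 + 27*l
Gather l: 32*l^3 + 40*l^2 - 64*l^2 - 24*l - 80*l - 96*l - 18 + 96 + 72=32*l^3 - 24*l^2 - 200*l + 150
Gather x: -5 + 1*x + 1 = x - 4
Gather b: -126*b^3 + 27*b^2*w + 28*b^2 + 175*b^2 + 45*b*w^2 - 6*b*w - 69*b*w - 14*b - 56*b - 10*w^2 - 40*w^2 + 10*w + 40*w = -126*b^3 + b^2*(27*w + 203) + b*(45*w^2 - 75*w - 70) - 50*w^2 + 50*w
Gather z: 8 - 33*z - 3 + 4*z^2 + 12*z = 4*z^2 - 21*z + 5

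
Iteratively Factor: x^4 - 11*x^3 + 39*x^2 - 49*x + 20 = (x - 4)*(x^3 - 7*x^2 + 11*x - 5) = (x - 4)*(x - 1)*(x^2 - 6*x + 5) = (x - 4)*(x - 1)^2*(x - 5)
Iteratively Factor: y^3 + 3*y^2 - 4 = (y - 1)*(y^2 + 4*y + 4) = (y - 1)*(y + 2)*(y + 2)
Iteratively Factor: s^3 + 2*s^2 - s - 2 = (s - 1)*(s^2 + 3*s + 2) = (s - 1)*(s + 1)*(s + 2)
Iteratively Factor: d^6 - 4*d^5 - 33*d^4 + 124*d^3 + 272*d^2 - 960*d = (d - 4)*(d^5 - 33*d^3 - 8*d^2 + 240*d) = (d - 4)*(d + 4)*(d^4 - 4*d^3 - 17*d^2 + 60*d) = (d - 4)*(d - 3)*(d + 4)*(d^3 - d^2 - 20*d) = (d - 4)*(d - 3)*(d + 4)^2*(d^2 - 5*d) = d*(d - 4)*(d - 3)*(d + 4)^2*(d - 5)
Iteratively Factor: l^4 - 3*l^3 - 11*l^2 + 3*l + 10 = (l + 2)*(l^3 - 5*l^2 - l + 5) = (l - 5)*(l + 2)*(l^2 - 1) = (l - 5)*(l + 1)*(l + 2)*(l - 1)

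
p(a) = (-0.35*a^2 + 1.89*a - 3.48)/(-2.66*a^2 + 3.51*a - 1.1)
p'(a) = (1.89 - 0.7*a)/(-2.66*a^2 + 3.51*a - 1.1) + (5.32*a - 3.51)*(-0.35*a^2 + 1.89*a - 3.48)/(-2.66*a^2 + 3.51*a - 1.1)^2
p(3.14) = 0.06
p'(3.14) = -0.03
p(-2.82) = 0.36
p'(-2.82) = 0.09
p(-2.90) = 0.35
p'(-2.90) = 0.08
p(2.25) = 0.15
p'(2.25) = -0.24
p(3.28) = 0.06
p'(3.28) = -0.02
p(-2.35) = 0.41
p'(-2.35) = 0.13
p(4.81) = 0.05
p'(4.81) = 0.01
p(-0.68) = 1.04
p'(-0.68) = 1.08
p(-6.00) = 0.23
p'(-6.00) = 0.02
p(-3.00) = 0.35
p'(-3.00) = 0.08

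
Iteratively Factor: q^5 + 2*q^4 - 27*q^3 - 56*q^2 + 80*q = (q - 5)*(q^4 + 7*q^3 + 8*q^2 - 16*q) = q*(q - 5)*(q^3 + 7*q^2 + 8*q - 16) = q*(q - 5)*(q + 4)*(q^2 + 3*q - 4) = q*(q - 5)*(q - 1)*(q + 4)*(q + 4)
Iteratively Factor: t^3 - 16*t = (t - 4)*(t^2 + 4*t) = t*(t - 4)*(t + 4)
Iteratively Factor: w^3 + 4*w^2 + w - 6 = (w + 2)*(w^2 + 2*w - 3) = (w - 1)*(w + 2)*(w + 3)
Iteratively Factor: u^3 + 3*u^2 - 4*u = (u - 1)*(u^2 + 4*u) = (u - 1)*(u + 4)*(u)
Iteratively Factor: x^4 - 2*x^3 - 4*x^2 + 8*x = (x + 2)*(x^3 - 4*x^2 + 4*x) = (x - 2)*(x + 2)*(x^2 - 2*x) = x*(x - 2)*(x + 2)*(x - 2)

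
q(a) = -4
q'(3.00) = 0.00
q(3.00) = -4.00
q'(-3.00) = 0.00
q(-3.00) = -4.00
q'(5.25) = 0.00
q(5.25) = -4.00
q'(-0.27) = 0.00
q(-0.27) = -4.00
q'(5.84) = 0.00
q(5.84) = -4.00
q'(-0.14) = 0.00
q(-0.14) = -4.00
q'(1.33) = 0.00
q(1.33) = -4.00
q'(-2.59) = 0.00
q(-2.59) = -4.00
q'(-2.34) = 0.00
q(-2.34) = -4.00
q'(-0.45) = 0.00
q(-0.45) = -4.00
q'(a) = 0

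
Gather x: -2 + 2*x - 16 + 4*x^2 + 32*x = 4*x^2 + 34*x - 18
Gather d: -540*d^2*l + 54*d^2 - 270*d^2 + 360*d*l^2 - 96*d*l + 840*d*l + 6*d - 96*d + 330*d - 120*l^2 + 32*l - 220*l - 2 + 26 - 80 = d^2*(-540*l - 216) + d*(360*l^2 + 744*l + 240) - 120*l^2 - 188*l - 56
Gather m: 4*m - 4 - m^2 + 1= -m^2 + 4*m - 3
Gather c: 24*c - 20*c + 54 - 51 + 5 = 4*c + 8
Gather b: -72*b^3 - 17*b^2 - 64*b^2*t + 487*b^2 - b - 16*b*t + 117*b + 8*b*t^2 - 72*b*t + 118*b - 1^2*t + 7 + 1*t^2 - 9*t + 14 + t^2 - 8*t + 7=-72*b^3 + b^2*(470 - 64*t) + b*(8*t^2 - 88*t + 234) + 2*t^2 - 18*t + 28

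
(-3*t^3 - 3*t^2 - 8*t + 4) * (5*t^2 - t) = -15*t^5 - 12*t^4 - 37*t^3 + 28*t^2 - 4*t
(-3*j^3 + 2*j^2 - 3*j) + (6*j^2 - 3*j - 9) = -3*j^3 + 8*j^2 - 6*j - 9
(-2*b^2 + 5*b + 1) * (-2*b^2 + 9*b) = 4*b^4 - 28*b^3 + 43*b^2 + 9*b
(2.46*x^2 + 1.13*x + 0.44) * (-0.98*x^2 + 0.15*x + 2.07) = -2.4108*x^4 - 0.7384*x^3 + 4.8305*x^2 + 2.4051*x + 0.9108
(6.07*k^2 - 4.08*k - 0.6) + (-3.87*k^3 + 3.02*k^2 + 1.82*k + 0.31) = -3.87*k^3 + 9.09*k^2 - 2.26*k - 0.29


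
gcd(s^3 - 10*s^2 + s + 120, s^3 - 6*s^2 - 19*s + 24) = s^2 - 5*s - 24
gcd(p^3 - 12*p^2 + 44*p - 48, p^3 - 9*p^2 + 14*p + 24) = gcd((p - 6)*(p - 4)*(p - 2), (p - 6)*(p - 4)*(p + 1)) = p^2 - 10*p + 24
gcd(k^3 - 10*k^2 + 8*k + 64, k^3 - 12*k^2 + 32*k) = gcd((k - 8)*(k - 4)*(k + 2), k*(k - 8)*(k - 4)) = k^2 - 12*k + 32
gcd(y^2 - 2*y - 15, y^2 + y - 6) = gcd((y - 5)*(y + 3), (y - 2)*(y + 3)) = y + 3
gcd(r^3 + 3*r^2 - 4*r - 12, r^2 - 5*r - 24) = r + 3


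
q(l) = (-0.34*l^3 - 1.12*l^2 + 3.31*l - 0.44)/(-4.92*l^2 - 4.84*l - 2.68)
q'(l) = (9.84*l + 4.84)*(-0.34*l^3 - 1.12*l^2 + 3.31*l - 0.44)/(-4.92*l^2 - 4.84*l - 2.68)^2 + (-1.02*l^2 - 2.24*l + 3.31)/(-4.92*l^2 - 4.84*l - 2.68) = (1.6728*l^4 + 3.2912*l^3 + 24.4396*l^2 + 1.6736*l - 11.0004)/(24.2064*l^4 + 47.6256*l^3 + 49.7968*l^2 + 25.9424*l + 7.1824)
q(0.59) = -0.15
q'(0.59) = -0.01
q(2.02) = 0.03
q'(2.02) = 0.14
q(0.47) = -0.14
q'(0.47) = -0.12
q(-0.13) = 0.42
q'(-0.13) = -2.37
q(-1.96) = 0.72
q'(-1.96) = 0.54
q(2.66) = 0.12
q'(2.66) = 0.12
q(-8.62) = -0.32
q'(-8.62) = 0.08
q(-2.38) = 0.53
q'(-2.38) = 0.37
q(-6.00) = -0.09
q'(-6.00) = 0.10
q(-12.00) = -0.59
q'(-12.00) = 0.08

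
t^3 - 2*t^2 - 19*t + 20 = (t - 5)*(t - 1)*(t + 4)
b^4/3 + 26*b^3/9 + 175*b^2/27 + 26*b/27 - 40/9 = (b/3 + 1)*(b - 2/3)*(b + 4/3)*(b + 5)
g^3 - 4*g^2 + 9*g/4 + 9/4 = (g - 3)*(g - 3/2)*(g + 1/2)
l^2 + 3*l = l*(l + 3)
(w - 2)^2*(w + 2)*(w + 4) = w^4 + 2*w^3 - 12*w^2 - 8*w + 32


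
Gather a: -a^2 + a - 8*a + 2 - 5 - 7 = -a^2 - 7*a - 10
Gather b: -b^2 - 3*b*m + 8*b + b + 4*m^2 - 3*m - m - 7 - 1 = -b^2 + b*(9 - 3*m) + 4*m^2 - 4*m - 8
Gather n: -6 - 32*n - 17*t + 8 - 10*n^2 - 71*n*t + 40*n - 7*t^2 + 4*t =-10*n^2 + n*(8 - 71*t) - 7*t^2 - 13*t + 2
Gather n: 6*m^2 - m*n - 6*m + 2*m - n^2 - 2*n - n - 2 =6*m^2 - 4*m - n^2 + n*(-m - 3) - 2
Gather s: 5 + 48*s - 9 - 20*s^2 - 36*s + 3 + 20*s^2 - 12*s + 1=0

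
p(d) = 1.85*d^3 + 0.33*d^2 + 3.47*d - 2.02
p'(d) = 5.55*d^2 + 0.66*d + 3.47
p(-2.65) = -43.33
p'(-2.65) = 40.70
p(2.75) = 48.49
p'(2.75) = 47.26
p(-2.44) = -35.40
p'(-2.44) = 34.90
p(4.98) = 251.93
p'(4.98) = 144.40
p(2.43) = 34.91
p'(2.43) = 37.85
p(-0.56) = -4.18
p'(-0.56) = 4.84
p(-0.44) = -3.64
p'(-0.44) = 4.25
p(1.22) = 6.06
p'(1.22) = 12.54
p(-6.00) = -410.56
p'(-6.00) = 199.31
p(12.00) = 3283.94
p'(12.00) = 810.59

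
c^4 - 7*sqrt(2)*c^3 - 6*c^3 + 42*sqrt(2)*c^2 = c^2*(c - 6)*(c - 7*sqrt(2))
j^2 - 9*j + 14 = (j - 7)*(j - 2)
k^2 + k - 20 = (k - 4)*(k + 5)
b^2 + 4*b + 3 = (b + 1)*(b + 3)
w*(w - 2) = w^2 - 2*w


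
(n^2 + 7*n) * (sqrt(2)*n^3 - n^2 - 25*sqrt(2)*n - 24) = sqrt(2)*n^5 - n^4 + 7*sqrt(2)*n^4 - 25*sqrt(2)*n^3 - 7*n^3 - 175*sqrt(2)*n^2 - 24*n^2 - 168*n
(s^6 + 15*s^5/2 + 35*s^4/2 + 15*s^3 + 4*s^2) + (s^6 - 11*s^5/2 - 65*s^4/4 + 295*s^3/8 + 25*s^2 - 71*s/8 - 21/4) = 2*s^6 + 2*s^5 + 5*s^4/4 + 415*s^3/8 + 29*s^2 - 71*s/8 - 21/4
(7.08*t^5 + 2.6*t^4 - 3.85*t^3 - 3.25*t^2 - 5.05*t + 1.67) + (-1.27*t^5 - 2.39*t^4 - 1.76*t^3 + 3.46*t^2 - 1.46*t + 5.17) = 5.81*t^5 + 0.21*t^4 - 5.61*t^3 + 0.21*t^2 - 6.51*t + 6.84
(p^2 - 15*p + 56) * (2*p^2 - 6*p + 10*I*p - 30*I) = 2*p^4 - 36*p^3 + 10*I*p^3 + 202*p^2 - 180*I*p^2 - 336*p + 1010*I*p - 1680*I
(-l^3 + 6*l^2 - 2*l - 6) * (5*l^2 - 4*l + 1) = -5*l^5 + 34*l^4 - 35*l^3 - 16*l^2 + 22*l - 6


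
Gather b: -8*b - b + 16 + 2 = 18 - 9*b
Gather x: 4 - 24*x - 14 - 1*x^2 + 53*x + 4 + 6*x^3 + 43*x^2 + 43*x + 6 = 6*x^3 + 42*x^2 + 72*x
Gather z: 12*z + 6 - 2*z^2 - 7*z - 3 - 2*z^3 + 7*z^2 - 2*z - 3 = -2*z^3 + 5*z^2 + 3*z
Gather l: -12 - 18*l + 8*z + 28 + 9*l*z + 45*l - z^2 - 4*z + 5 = l*(9*z + 27) - z^2 + 4*z + 21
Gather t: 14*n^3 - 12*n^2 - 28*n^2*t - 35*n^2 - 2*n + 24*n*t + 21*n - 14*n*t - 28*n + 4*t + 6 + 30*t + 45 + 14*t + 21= 14*n^3 - 47*n^2 - 9*n + t*(-28*n^2 + 10*n + 48) + 72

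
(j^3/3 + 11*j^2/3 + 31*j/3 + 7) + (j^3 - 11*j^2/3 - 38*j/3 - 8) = 4*j^3/3 - 7*j/3 - 1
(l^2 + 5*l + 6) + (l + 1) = l^2 + 6*l + 7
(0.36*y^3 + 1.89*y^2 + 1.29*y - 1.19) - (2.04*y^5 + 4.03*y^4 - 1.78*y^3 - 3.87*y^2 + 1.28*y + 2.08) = -2.04*y^5 - 4.03*y^4 + 2.14*y^3 + 5.76*y^2 + 0.01*y - 3.27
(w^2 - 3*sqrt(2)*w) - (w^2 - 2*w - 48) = -3*sqrt(2)*w + 2*w + 48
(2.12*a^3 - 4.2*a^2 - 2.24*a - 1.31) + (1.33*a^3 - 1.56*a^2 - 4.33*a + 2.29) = 3.45*a^3 - 5.76*a^2 - 6.57*a + 0.98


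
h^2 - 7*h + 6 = (h - 6)*(h - 1)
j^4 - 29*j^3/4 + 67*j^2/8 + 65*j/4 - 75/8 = (j - 5)*(j - 3)*(j - 1/2)*(j + 5/4)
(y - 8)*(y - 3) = y^2 - 11*y + 24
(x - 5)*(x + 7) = x^2 + 2*x - 35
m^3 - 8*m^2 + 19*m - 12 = (m - 4)*(m - 3)*(m - 1)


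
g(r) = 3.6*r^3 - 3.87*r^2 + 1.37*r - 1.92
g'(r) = 10.8*r^2 - 7.74*r + 1.37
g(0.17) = -1.78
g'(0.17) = 0.37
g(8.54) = 1969.74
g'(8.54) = 722.93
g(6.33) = 764.78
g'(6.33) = 385.12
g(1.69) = 6.72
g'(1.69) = 19.14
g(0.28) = -1.76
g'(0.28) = 0.05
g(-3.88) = -275.78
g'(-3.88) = 193.99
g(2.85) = 53.89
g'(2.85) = 67.03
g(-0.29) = -2.73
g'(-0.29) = 4.52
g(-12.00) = -6796.44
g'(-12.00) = 1649.45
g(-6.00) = -927.06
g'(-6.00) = 436.61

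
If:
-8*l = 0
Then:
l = 0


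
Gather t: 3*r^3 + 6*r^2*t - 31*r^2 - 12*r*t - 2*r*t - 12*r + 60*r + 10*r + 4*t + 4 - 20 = 3*r^3 - 31*r^2 + 58*r + t*(6*r^2 - 14*r + 4) - 16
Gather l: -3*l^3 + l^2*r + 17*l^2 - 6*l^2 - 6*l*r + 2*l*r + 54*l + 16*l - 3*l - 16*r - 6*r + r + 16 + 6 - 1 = -3*l^3 + l^2*(r + 11) + l*(67 - 4*r) - 21*r + 21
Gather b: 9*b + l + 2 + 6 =9*b + l + 8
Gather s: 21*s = 21*s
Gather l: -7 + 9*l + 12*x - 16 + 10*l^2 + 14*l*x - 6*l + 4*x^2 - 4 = 10*l^2 + l*(14*x + 3) + 4*x^2 + 12*x - 27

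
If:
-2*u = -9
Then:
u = 9/2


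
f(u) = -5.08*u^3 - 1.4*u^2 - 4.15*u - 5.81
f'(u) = -15.24*u^2 - 2.8*u - 4.15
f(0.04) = -5.98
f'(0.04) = -4.29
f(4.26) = -441.62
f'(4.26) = -292.65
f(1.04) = -17.35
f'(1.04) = -23.55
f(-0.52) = -3.32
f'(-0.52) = -6.81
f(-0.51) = -3.38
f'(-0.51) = -6.69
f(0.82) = -12.96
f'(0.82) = -16.69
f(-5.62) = 875.02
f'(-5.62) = -469.76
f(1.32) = -25.41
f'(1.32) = -34.40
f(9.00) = -3859.88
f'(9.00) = -1263.79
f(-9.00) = 3621.46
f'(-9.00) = -1213.39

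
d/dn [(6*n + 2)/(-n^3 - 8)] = 6*(2*n^3 + n^2 - 8)/(n^6 + 16*n^3 + 64)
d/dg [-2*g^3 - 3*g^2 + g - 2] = -6*g^2 - 6*g + 1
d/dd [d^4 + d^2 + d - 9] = 4*d^3 + 2*d + 1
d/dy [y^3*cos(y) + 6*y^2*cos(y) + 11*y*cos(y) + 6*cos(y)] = -y^3*sin(y) - 6*y^2*sin(y) + 3*y^2*cos(y) - 11*y*sin(y) + 12*y*cos(y) - 6*sin(y) + 11*cos(y)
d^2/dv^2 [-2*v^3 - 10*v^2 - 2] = -12*v - 20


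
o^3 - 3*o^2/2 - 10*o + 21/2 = (o - 7/2)*(o - 1)*(o + 3)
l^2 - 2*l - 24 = (l - 6)*(l + 4)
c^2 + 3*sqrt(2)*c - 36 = (c - 3*sqrt(2))*(c + 6*sqrt(2))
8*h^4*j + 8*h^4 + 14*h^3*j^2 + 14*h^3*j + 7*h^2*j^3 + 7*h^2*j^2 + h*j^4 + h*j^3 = (h + j)*(2*h + j)*(4*h + j)*(h*j + h)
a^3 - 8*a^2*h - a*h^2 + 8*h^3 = (a - 8*h)*(a - h)*(a + h)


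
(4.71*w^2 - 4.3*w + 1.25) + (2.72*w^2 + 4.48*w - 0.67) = 7.43*w^2 + 0.180000000000001*w + 0.58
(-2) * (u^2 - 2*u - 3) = -2*u^2 + 4*u + 6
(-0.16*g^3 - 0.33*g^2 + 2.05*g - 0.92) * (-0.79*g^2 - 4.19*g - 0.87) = 0.1264*g^5 + 0.9311*g^4 - 0.0975999999999997*g^3 - 7.5756*g^2 + 2.0713*g + 0.8004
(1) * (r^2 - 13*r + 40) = r^2 - 13*r + 40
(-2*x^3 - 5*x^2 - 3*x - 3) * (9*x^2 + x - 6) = -18*x^5 - 47*x^4 - 20*x^3 + 15*x + 18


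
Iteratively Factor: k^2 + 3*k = (k)*(k + 3)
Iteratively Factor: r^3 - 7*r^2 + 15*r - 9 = (r - 1)*(r^2 - 6*r + 9) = (r - 3)*(r - 1)*(r - 3)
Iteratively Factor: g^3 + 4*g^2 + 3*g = (g)*(g^2 + 4*g + 3) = g*(g + 1)*(g + 3)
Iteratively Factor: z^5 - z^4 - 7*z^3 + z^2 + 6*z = (z)*(z^4 - z^3 - 7*z^2 + z + 6) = z*(z + 1)*(z^3 - 2*z^2 - 5*z + 6) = z*(z - 3)*(z + 1)*(z^2 + z - 2) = z*(z - 3)*(z - 1)*(z + 1)*(z + 2)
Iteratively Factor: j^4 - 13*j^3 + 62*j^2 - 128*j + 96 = (j - 2)*(j^3 - 11*j^2 + 40*j - 48) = (j - 4)*(j - 2)*(j^2 - 7*j + 12) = (j - 4)*(j - 3)*(j - 2)*(j - 4)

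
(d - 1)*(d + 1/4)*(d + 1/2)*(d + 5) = d^4 + 19*d^3/4 - 15*d^2/8 - 13*d/4 - 5/8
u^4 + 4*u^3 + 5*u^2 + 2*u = u*(u + 1)^2*(u + 2)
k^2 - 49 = (k - 7)*(k + 7)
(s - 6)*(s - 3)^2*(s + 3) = s^4 - 9*s^3 + 9*s^2 + 81*s - 162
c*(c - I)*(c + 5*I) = c^3 + 4*I*c^2 + 5*c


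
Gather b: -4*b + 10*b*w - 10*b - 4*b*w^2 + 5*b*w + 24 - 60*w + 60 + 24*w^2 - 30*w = b*(-4*w^2 + 15*w - 14) + 24*w^2 - 90*w + 84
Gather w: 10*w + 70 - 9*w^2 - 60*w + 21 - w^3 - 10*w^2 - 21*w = -w^3 - 19*w^2 - 71*w + 91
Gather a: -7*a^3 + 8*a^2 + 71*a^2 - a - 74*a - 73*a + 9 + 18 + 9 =-7*a^3 + 79*a^2 - 148*a + 36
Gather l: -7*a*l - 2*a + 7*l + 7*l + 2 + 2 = -2*a + l*(14 - 7*a) + 4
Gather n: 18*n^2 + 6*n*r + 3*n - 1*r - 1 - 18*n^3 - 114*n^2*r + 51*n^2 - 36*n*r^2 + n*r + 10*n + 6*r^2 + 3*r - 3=-18*n^3 + n^2*(69 - 114*r) + n*(-36*r^2 + 7*r + 13) + 6*r^2 + 2*r - 4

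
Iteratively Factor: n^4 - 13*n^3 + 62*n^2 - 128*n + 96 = (n - 2)*(n^3 - 11*n^2 + 40*n - 48) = (n - 4)*(n - 2)*(n^2 - 7*n + 12) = (n - 4)*(n - 3)*(n - 2)*(n - 4)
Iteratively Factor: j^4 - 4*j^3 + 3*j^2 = (j)*(j^3 - 4*j^2 + 3*j) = j*(j - 3)*(j^2 - j) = j*(j - 3)*(j - 1)*(j)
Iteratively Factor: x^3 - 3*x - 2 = (x + 1)*(x^2 - x - 2) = (x + 1)^2*(x - 2)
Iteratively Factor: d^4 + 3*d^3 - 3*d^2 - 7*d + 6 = (d - 1)*(d^3 + 4*d^2 + d - 6) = (d - 1)^2*(d^2 + 5*d + 6) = (d - 1)^2*(d + 2)*(d + 3)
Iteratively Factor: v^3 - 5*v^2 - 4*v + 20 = (v + 2)*(v^2 - 7*v + 10) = (v - 2)*(v + 2)*(v - 5)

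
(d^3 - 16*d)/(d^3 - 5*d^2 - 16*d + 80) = d/(d - 5)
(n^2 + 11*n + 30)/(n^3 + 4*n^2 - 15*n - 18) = (n + 5)/(n^2 - 2*n - 3)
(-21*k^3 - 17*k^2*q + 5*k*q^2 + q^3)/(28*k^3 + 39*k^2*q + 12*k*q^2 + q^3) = (-3*k + q)/(4*k + q)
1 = 1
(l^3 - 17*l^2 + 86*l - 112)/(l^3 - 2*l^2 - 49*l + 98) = (l - 8)/(l + 7)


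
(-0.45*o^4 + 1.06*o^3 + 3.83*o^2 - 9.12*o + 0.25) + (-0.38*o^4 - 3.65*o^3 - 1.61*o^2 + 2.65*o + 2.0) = -0.83*o^4 - 2.59*o^3 + 2.22*o^2 - 6.47*o + 2.25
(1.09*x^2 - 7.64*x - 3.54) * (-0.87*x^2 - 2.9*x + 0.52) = -0.9483*x^4 + 3.4858*x^3 + 25.8026*x^2 + 6.2932*x - 1.8408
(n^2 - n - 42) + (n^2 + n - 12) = 2*n^2 - 54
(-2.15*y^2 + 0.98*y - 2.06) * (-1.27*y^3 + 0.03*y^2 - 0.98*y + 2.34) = 2.7305*y^5 - 1.3091*y^4 + 4.7526*y^3 - 6.0532*y^2 + 4.312*y - 4.8204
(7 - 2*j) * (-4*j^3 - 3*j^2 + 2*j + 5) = 8*j^4 - 22*j^3 - 25*j^2 + 4*j + 35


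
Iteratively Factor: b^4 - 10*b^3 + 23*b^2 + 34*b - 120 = (b - 5)*(b^3 - 5*b^2 - 2*b + 24) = (b - 5)*(b - 3)*(b^2 - 2*b - 8) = (b - 5)*(b - 3)*(b + 2)*(b - 4)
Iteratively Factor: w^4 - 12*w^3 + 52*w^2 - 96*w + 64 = (w - 2)*(w^3 - 10*w^2 + 32*w - 32) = (w - 2)^2*(w^2 - 8*w + 16) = (w - 4)*(w - 2)^2*(w - 4)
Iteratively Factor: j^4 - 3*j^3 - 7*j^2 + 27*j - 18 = (j - 1)*(j^3 - 2*j^2 - 9*j + 18) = (j - 3)*(j - 1)*(j^2 + j - 6) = (j - 3)*(j - 1)*(j + 3)*(j - 2)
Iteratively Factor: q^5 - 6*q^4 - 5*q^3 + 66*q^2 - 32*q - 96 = (q + 1)*(q^4 - 7*q^3 + 2*q^2 + 64*q - 96) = (q + 1)*(q + 3)*(q^3 - 10*q^2 + 32*q - 32) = (q - 2)*(q + 1)*(q + 3)*(q^2 - 8*q + 16) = (q - 4)*(q - 2)*(q + 1)*(q + 3)*(q - 4)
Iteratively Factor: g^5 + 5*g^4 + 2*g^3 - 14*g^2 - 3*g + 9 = (g - 1)*(g^4 + 6*g^3 + 8*g^2 - 6*g - 9) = (g - 1)*(g + 3)*(g^3 + 3*g^2 - g - 3) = (g - 1)*(g + 3)^2*(g^2 - 1) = (g - 1)^2*(g + 3)^2*(g + 1)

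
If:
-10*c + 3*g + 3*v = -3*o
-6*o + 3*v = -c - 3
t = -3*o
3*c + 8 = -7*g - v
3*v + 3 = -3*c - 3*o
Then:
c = -126/293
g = -253/293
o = 28/293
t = -84/293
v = -195/293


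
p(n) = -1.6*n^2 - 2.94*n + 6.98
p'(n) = -3.2*n - 2.94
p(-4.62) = -13.59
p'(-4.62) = 11.84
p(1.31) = 0.38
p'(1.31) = -7.13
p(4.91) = -46.03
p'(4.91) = -18.65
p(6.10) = -70.49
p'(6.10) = -22.46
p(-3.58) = -3.00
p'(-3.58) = 8.52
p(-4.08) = -7.66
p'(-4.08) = 10.12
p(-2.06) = 6.25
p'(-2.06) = 3.65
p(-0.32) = 7.76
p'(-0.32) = -1.92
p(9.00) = -149.08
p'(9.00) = -31.74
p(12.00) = -258.70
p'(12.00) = -41.34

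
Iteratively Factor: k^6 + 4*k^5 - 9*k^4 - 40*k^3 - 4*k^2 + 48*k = (k + 2)*(k^5 + 2*k^4 - 13*k^3 - 14*k^2 + 24*k) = (k + 2)^2*(k^4 - 13*k^2 + 12*k) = (k + 2)^2*(k + 4)*(k^3 - 4*k^2 + 3*k) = (k - 1)*(k + 2)^2*(k + 4)*(k^2 - 3*k) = k*(k - 1)*(k + 2)^2*(k + 4)*(k - 3)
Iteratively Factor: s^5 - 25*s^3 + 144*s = (s + 3)*(s^4 - 3*s^3 - 16*s^2 + 48*s) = (s - 3)*(s + 3)*(s^3 - 16*s) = s*(s - 3)*(s + 3)*(s^2 - 16) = s*(s - 3)*(s + 3)*(s + 4)*(s - 4)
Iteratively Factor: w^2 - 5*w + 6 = (w - 2)*(w - 3)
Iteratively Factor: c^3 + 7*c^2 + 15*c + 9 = (c + 3)*(c^2 + 4*c + 3) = (c + 1)*(c + 3)*(c + 3)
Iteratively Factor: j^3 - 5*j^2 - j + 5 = (j + 1)*(j^2 - 6*j + 5) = (j - 1)*(j + 1)*(j - 5)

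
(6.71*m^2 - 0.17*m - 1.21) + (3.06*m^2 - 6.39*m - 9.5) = 9.77*m^2 - 6.56*m - 10.71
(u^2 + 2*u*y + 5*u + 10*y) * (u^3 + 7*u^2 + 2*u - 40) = u^5 + 2*u^4*y + 12*u^4 + 24*u^3*y + 37*u^3 + 74*u^2*y - 30*u^2 - 60*u*y - 200*u - 400*y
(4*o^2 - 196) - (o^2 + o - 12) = 3*o^2 - o - 184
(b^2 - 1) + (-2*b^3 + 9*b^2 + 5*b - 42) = -2*b^3 + 10*b^2 + 5*b - 43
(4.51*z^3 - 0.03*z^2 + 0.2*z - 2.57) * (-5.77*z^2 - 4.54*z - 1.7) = -26.0227*z^5 - 20.3023*z^4 - 8.6848*z^3 + 13.9719*z^2 + 11.3278*z + 4.369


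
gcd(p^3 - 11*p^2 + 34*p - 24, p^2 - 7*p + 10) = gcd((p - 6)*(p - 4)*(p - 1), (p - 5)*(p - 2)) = 1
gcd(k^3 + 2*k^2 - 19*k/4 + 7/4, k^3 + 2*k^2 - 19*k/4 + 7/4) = k^3 + 2*k^2 - 19*k/4 + 7/4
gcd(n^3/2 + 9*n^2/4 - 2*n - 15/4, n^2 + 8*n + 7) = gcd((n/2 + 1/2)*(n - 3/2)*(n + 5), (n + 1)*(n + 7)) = n + 1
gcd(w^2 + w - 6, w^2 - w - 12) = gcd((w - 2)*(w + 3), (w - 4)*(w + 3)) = w + 3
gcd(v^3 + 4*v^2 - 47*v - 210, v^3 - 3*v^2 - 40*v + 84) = v^2 - v - 42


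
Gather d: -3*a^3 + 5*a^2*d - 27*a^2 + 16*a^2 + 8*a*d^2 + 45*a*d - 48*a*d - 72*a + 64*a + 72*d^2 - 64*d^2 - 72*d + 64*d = -3*a^3 - 11*a^2 - 8*a + d^2*(8*a + 8) + d*(5*a^2 - 3*a - 8)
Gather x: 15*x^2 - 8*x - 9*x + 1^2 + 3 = 15*x^2 - 17*x + 4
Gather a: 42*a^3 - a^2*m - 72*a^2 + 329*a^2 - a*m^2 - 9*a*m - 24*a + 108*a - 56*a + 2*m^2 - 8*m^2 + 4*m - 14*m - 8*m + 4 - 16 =42*a^3 + a^2*(257 - m) + a*(-m^2 - 9*m + 28) - 6*m^2 - 18*m - 12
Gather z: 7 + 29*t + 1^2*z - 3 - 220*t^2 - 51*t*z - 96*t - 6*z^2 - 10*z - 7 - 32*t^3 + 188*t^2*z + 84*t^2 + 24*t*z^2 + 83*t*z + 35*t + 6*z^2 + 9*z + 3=-32*t^3 - 136*t^2 + 24*t*z^2 - 32*t + z*(188*t^2 + 32*t)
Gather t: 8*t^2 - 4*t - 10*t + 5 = 8*t^2 - 14*t + 5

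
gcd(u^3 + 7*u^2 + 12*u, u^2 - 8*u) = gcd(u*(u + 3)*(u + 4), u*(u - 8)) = u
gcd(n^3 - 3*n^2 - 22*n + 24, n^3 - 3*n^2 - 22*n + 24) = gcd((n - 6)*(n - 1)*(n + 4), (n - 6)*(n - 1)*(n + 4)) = n^3 - 3*n^2 - 22*n + 24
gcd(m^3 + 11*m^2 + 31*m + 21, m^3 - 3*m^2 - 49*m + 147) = m + 7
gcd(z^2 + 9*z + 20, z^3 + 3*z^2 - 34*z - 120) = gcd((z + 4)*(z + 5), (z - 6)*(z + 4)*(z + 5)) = z^2 + 9*z + 20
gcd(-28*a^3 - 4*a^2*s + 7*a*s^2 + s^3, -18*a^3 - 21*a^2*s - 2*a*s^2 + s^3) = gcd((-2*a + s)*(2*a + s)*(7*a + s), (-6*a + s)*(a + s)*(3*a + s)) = 1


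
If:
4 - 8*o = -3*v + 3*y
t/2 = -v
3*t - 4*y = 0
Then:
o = 1/2 - 5*y/8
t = 4*y/3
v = -2*y/3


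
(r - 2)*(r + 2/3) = r^2 - 4*r/3 - 4/3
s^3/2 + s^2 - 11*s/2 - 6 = (s/2 + 1/2)*(s - 3)*(s + 4)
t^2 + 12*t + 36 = (t + 6)^2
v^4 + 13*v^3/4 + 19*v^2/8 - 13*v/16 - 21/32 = (v - 1/2)*(v + 1/2)*(v + 3/2)*(v + 7/4)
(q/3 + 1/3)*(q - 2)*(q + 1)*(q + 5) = q^4/3 + 5*q^3/3 - q^2 - 17*q/3 - 10/3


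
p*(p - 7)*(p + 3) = p^3 - 4*p^2 - 21*p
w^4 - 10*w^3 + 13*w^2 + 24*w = w*(w - 8)*(w - 3)*(w + 1)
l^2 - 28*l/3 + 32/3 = (l - 8)*(l - 4/3)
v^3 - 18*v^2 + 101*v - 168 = (v - 8)*(v - 7)*(v - 3)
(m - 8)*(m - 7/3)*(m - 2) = m^3 - 37*m^2/3 + 118*m/3 - 112/3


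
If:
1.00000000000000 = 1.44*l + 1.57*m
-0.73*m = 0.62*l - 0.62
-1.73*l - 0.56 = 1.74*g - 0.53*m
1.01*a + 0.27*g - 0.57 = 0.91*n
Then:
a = 0.900990099009901*n - 0.466659967122499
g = 3.86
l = -3.13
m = 3.51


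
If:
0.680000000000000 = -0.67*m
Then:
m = -1.01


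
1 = 1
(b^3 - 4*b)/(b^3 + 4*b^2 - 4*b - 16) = b/(b + 4)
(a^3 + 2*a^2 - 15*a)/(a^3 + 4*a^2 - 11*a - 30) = a/(a + 2)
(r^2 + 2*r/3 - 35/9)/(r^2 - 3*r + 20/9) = (3*r + 7)/(3*r - 4)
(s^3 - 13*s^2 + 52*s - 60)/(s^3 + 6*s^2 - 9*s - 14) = (s^2 - 11*s + 30)/(s^2 + 8*s + 7)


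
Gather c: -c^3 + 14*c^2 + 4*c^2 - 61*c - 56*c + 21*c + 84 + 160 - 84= -c^3 + 18*c^2 - 96*c + 160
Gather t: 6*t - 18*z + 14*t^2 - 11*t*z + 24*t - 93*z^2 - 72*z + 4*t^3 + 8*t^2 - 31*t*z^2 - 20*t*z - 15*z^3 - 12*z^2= 4*t^3 + 22*t^2 + t*(-31*z^2 - 31*z + 30) - 15*z^3 - 105*z^2 - 90*z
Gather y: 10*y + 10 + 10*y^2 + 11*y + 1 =10*y^2 + 21*y + 11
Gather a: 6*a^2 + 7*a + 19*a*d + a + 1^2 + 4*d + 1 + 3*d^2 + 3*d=6*a^2 + a*(19*d + 8) + 3*d^2 + 7*d + 2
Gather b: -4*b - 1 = -4*b - 1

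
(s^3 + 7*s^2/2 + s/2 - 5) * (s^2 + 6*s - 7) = s^5 + 19*s^4/2 + 29*s^3/2 - 53*s^2/2 - 67*s/2 + 35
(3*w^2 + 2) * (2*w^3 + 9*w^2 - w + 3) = 6*w^5 + 27*w^4 + w^3 + 27*w^2 - 2*w + 6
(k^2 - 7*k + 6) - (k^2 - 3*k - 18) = 24 - 4*k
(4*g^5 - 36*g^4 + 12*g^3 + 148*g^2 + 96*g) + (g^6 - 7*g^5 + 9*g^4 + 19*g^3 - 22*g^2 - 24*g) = g^6 - 3*g^5 - 27*g^4 + 31*g^3 + 126*g^2 + 72*g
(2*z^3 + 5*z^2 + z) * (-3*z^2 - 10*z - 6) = -6*z^5 - 35*z^4 - 65*z^3 - 40*z^2 - 6*z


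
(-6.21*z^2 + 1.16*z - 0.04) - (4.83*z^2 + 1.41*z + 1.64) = -11.04*z^2 - 0.25*z - 1.68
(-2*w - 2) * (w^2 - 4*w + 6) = -2*w^3 + 6*w^2 - 4*w - 12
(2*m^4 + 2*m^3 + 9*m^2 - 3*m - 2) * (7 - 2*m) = -4*m^5 + 10*m^4 - 4*m^3 + 69*m^2 - 17*m - 14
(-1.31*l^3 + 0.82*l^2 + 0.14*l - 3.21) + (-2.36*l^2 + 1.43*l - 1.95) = -1.31*l^3 - 1.54*l^2 + 1.57*l - 5.16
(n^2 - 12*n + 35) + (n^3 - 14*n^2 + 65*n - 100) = n^3 - 13*n^2 + 53*n - 65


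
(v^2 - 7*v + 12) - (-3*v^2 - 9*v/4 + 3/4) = 4*v^2 - 19*v/4 + 45/4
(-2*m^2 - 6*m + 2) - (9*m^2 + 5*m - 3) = -11*m^2 - 11*m + 5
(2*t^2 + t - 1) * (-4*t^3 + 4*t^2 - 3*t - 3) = -8*t^5 + 4*t^4 + 2*t^3 - 13*t^2 + 3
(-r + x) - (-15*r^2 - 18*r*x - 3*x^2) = 15*r^2 + 18*r*x - r + 3*x^2 + x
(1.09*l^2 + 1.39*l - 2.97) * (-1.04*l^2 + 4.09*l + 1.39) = -1.1336*l^4 + 3.0125*l^3 + 10.289*l^2 - 10.2152*l - 4.1283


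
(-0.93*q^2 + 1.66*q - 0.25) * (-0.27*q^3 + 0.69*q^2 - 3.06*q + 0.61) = 0.2511*q^5 - 1.0899*q^4 + 4.0587*q^3 - 5.8194*q^2 + 1.7776*q - 0.1525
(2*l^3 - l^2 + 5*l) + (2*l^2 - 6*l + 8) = 2*l^3 + l^2 - l + 8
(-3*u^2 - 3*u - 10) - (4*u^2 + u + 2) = -7*u^2 - 4*u - 12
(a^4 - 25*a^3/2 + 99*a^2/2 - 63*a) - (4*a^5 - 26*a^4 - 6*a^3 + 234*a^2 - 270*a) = -4*a^5 + 27*a^4 - 13*a^3/2 - 369*a^2/2 + 207*a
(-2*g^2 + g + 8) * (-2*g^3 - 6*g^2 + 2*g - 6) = 4*g^5 + 10*g^4 - 26*g^3 - 34*g^2 + 10*g - 48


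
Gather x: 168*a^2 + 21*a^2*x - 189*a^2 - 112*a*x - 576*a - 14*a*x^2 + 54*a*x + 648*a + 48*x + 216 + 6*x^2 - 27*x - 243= -21*a^2 + 72*a + x^2*(6 - 14*a) + x*(21*a^2 - 58*a + 21) - 27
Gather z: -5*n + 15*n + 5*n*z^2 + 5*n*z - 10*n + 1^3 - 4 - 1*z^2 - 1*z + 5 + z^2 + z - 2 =5*n*z^2 + 5*n*z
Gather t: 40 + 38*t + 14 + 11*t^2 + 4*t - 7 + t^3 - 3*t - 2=t^3 + 11*t^2 + 39*t + 45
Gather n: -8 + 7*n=7*n - 8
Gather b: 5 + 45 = 50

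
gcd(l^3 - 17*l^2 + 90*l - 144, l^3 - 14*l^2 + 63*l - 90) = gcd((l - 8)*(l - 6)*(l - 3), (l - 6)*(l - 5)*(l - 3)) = l^2 - 9*l + 18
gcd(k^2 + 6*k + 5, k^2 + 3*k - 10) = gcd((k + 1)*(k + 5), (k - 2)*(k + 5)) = k + 5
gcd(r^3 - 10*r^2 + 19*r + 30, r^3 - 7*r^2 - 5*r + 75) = r - 5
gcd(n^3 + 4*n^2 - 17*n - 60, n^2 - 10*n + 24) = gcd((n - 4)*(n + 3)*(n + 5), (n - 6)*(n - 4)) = n - 4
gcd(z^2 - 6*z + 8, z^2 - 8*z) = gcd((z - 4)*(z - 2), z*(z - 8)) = 1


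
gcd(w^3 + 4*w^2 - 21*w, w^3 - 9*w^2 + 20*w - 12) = 1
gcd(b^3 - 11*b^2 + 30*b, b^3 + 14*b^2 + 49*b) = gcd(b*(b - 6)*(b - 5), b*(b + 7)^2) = b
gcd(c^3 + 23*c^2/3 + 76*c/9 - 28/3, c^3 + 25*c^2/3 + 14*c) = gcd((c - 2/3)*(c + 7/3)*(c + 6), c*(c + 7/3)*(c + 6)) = c^2 + 25*c/3 + 14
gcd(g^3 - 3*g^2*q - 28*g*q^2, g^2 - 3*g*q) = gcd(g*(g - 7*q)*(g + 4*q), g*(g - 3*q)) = g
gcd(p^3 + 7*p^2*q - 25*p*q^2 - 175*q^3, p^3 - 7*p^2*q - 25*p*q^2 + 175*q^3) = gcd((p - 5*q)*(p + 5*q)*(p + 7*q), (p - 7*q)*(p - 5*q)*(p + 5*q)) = p^2 - 25*q^2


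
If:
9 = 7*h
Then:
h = 9/7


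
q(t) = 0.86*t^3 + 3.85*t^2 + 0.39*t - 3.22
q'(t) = 2.58*t^2 + 7.7*t + 0.39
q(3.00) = 55.82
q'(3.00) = 46.71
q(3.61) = 88.82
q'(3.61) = 61.81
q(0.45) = -2.19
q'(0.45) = 4.38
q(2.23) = 26.33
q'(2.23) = 30.39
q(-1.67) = 2.86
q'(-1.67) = -5.27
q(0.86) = 0.51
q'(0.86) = 8.92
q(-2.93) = 7.06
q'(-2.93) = -0.02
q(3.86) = 105.11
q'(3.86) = 68.55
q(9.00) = 939.08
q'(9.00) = 278.67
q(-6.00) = -52.72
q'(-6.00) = 47.07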